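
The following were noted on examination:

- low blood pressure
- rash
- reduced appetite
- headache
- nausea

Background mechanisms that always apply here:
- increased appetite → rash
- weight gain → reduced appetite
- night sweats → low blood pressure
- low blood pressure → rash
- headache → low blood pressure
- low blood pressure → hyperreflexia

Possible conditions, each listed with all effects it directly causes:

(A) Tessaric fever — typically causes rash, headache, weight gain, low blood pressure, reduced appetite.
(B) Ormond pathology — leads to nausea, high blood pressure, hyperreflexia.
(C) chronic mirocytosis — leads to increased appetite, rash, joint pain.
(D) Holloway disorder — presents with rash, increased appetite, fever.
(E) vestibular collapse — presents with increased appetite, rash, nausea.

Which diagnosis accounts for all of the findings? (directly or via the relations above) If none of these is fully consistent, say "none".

For each candidate, compare predicted effects to what was observed:
(A) Tessaric fever — low blood pressure ✓; rash ✓; reduced appetite ✓; headache ✓; nausea ✗
(B) Ormond pathology — fails on low blood pressure, rash, reduced appetite, headache (predicts high blood pressure, not low blood pressure)
(C) chronic mirocytosis — low blood pressure ✗; rash ✓; reduced appetite ✗; headache ✗; nausea ✗
(D) Holloway disorder — fails on low blood pressure, reduced appetite, headache, nausea (predicts increased appetite, not reduced appetite)
(E) vestibular collapse — low blood pressure ✗; rash ✓; reduced appetite ✗; headache ✗; nausea ✓
None of the listed candidates fits everything.

none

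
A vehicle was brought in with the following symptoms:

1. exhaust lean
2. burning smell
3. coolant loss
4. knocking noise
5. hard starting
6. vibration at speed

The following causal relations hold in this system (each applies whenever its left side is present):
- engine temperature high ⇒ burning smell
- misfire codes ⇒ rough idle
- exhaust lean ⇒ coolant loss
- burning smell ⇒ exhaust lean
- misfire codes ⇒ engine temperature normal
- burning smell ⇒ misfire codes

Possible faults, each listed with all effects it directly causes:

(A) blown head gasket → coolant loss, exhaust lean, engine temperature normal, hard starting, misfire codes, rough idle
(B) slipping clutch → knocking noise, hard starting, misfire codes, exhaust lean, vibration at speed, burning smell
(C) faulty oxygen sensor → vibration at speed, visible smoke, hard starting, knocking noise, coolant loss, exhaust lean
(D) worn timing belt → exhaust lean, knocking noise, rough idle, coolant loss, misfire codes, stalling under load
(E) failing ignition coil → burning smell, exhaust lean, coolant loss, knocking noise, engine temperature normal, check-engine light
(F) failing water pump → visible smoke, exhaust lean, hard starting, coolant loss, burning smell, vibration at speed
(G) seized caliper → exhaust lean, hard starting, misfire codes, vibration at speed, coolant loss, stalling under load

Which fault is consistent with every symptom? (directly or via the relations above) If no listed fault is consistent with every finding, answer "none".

B

Per-candidate check:
(A) blown head gasket — exhaust lean +; burning smell -; coolant loss +; knocking noise -; hard starting +; vibration at speed -
(B) slipping clutch — exhaust lean +; burning smell +; coolant loss + (via exhaust lean → coolant loss); knocking noise +; hard starting +; vibration at speed +
(C) faulty oxygen sensor — exhaust lean +; burning smell -; coolant loss +; knocking noise +; hard starting +; vibration at speed +
(D) worn timing belt — exhaust lean +; burning smell -; coolant loss +; knocking noise +; hard starting -; vibration at speed -
(E) failing ignition coil — does not account for hard starting, vibration at speed
(F) failing water pump — exhaust lean +; burning smell +; coolant loss +; knocking noise -; hard starting +; vibration at speed +
(G) seized caliper — does not account for burning smell, knocking noise
(B) alone accounts for all the evidence.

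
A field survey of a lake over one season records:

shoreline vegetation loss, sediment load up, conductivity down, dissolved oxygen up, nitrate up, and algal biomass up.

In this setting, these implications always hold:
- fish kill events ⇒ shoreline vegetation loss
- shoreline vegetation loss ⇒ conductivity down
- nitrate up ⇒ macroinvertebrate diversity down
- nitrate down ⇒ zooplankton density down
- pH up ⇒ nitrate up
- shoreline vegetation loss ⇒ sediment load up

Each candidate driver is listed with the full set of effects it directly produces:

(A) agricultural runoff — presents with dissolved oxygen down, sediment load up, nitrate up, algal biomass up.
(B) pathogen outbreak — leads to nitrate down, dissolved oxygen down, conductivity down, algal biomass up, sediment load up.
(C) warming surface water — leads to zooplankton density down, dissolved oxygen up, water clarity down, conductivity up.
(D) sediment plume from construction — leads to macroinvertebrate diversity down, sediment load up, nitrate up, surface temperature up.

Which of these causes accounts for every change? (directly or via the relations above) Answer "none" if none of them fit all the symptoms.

none

Per-candidate check:
(A) agricultural runoff — shoreline vegetation loss ✗; sediment load up ✓; conductivity down ✗; dissolved oxygen up ✗; nitrate up ✓; algal biomass up ✓
(B) pathogen outbreak — shoreline vegetation loss ✗; sediment load up ✓; conductivity down ✓; dissolved oxygen up ✗; nitrate up ✗; algal biomass up ✓
(C) warming surface water — fails on shoreline vegetation loss, sediment load up, conductivity down, nitrate up, algal biomass up (predicts conductivity up, not conductivity down)
(D) sediment plume from construction — shoreline vegetation loss ✗; sediment load up ✓; conductivity down ✗; dissolved oxygen up ✗; nitrate up ✓; algal biomass up ✗
No candidate is consistent with all observations.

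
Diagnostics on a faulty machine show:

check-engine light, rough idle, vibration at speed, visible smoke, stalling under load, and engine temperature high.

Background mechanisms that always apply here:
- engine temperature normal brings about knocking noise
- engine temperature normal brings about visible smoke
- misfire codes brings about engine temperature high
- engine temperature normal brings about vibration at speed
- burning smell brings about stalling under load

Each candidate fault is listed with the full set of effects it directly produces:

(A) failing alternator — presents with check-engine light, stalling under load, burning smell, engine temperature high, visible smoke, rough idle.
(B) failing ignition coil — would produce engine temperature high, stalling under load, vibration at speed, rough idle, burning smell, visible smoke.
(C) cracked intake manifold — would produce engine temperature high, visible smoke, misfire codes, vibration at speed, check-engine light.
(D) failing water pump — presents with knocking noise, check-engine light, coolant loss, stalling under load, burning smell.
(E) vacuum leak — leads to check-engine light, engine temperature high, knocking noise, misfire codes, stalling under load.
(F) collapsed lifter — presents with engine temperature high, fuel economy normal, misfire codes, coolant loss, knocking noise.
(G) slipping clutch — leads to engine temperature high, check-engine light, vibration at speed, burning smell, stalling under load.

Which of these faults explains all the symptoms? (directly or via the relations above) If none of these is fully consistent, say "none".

none

For each candidate, compare predicted effects to what was observed:
(A) failing alternator — does not account for vibration at speed
(B) failing ignition coil — does not account for check-engine light
(C) cracked intake manifold — check-engine light +; rough idle -; vibration at speed +; visible smoke +; stalling under load -; engine temperature high +
(D) failing water pump — does not account for rough idle, vibration at speed, visible smoke, engine temperature high
(E) vacuum leak — check-engine light +; rough idle -; vibration at speed -; visible smoke -; stalling under load +; engine temperature high +
(F) collapsed lifter — does not account for check-engine light, rough idle, vibration at speed, visible smoke, stalling under load
(G) slipping clutch — check-engine light +; rough idle -; vibration at speed +; visible smoke -; stalling under load +; engine temperature high +
None of the listed candidates fits everything.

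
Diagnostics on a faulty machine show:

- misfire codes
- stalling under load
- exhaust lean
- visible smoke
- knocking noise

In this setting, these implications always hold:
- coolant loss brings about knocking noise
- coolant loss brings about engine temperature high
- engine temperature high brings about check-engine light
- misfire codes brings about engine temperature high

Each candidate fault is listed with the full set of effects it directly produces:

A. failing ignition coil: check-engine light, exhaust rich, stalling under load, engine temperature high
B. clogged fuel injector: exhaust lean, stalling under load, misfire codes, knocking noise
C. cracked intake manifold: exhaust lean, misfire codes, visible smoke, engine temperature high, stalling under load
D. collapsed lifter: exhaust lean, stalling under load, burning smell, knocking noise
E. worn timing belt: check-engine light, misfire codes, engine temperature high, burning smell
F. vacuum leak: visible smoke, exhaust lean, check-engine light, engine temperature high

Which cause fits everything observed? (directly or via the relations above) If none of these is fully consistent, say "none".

none

Testing each hypothesis:
(A) failing ignition coil — fails on misfire codes, exhaust lean, visible smoke, knocking noise (predicts exhaust rich, not exhaust lean)
(B) clogged fuel injector — misfire codes ✓; stalling under load ✓; exhaust lean ✓; visible smoke ✗; knocking noise ✓
(C) cracked intake manifold — misfire codes ✓; stalling under load ✓; exhaust lean ✓; visible smoke ✓; knocking noise ✗
(D) collapsed lifter — misfire codes ✗; stalling under load ✓; exhaust lean ✓; visible smoke ✗; knocking noise ✓
(E) worn timing belt — misfire codes ✓; stalling under load ✗; exhaust lean ✗; visible smoke ✗; knocking noise ✗
(F) vacuum leak — misfire codes ✗; stalling under load ✗; exhaust lean ✓; visible smoke ✓; knocking noise ✗
None of the listed candidates fits everything.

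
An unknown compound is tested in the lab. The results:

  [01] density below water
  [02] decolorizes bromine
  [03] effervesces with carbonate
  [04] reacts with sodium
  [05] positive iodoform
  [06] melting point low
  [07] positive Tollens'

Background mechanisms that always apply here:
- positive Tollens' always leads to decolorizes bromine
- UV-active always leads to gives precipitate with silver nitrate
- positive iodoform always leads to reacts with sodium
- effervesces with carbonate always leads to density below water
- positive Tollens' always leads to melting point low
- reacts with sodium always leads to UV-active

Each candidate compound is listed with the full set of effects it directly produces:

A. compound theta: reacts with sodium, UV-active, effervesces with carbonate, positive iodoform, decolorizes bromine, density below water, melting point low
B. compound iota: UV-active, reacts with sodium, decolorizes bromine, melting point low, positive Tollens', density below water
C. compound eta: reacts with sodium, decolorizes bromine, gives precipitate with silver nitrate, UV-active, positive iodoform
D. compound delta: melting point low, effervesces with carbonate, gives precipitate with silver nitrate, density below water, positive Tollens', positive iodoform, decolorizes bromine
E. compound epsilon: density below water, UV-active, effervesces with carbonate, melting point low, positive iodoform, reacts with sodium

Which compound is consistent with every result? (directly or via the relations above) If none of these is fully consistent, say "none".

D

For each candidate, compare predicted effects to what was observed:
(A) compound theta — density below water +; decolorizes bromine +; effervesces with carbonate +; reacts with sodium +; positive iodoform +; melting point low +; positive Tollens' -
(B) compound iota — does not account for effervesces with carbonate, positive iodoform
(C) compound eta — does not account for density below water, effervesces with carbonate, melting point low, positive Tollens'
(D) compound delta — density below water +; decolorizes bromine +; effervesces with carbonate +; reacts with sodium + (through positive iodoform → reacts with sodium); positive iodoform +; melting point low +; positive Tollens' +
(E) compound epsilon — does not account for decolorizes bromine, positive Tollens'
Only (D) is consistent with every observation.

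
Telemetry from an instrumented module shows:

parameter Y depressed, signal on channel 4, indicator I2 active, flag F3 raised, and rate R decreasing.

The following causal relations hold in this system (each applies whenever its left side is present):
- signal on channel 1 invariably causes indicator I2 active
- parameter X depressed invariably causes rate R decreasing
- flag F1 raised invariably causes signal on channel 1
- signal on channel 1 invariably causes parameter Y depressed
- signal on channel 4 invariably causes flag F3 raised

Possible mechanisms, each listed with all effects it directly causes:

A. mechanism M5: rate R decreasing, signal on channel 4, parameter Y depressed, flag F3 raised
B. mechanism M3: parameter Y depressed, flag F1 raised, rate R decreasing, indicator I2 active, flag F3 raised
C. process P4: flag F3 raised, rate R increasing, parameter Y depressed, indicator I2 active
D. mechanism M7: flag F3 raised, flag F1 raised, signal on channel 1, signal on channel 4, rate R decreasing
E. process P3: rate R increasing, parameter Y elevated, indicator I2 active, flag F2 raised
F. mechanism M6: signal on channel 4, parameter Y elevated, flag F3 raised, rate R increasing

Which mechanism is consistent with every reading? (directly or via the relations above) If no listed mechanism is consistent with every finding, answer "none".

Per-candidate check:
(A) mechanism M5 — does not account for indicator I2 active
(B) mechanism M3 — parameter Y depressed yes; signal on channel 4 NO; indicator I2 active yes; flag F3 raised yes; rate R decreasing yes
(C) process P4 — fails on signal on channel 4, rate R decreasing (predicts rate R increasing, not rate R decreasing)
(D) mechanism M7 — accounts for every observation (parameter Y depressed through signal on channel 1 → parameter Y depressed)
(E) process P3 — parameter Y depressed NO; signal on channel 4 NO; indicator I2 active yes; flag F3 raised NO; rate R decreasing NO
(F) mechanism M6 — fails on parameter Y depressed, indicator I2 active, rate R decreasing (predicts parameter Y elevated, not parameter Y depressed; predicts rate R increasing, not rate R decreasing)
(D) is the only candidate with no mismatches.

D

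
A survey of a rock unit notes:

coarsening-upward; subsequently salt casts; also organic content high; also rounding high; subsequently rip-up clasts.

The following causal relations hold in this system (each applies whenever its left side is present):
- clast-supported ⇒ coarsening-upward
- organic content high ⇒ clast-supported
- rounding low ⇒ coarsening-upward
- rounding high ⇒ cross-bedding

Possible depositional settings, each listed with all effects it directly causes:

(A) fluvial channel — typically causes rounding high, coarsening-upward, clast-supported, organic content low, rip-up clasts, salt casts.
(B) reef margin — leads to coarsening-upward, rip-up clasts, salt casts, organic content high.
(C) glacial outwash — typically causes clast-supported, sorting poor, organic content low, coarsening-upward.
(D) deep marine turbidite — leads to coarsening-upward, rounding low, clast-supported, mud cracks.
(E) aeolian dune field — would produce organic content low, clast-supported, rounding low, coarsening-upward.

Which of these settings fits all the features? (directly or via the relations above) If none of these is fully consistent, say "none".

none

For each candidate, compare predicted effects to what was observed:
(A) fluvial channel — coarsening-upward yes; salt casts yes; organic content high NO; rounding high yes; rip-up clasts yes
(B) reef margin — does not account for rounding high
(C) glacial outwash — coarsening-upward yes; salt casts NO; organic content high NO; rounding high NO; rip-up clasts NO
(D) deep marine turbidite — coarsening-upward yes; salt casts NO; organic content high NO; rounding high NO; rip-up clasts NO
(E) aeolian dune field — fails on salt casts, organic content high, rounding high, rip-up clasts (predicts organic content low, not organic content high; predicts rounding low, not rounding high)
Every candidate fails on at least one observation.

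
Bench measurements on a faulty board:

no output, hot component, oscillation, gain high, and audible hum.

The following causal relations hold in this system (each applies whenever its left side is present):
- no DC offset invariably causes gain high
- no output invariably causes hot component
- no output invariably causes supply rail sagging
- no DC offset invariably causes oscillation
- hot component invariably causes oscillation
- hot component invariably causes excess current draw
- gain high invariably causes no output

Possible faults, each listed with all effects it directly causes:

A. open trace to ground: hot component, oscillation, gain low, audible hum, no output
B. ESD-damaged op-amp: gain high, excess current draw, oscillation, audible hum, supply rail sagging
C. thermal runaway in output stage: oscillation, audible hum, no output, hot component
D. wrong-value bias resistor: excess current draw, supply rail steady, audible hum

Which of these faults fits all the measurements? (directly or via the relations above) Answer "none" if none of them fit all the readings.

Per-candidate check:
(A) open trace to ground — fails on gain high (predicts gain low, not gain high)
(B) ESD-damaged op-amp — no output match (through gain high → no output); hot component match (through gain high → no output → hot component); oscillation match; gain high match; audible hum match
(C) thermal runaway in output stage — does not account for gain high
(D) wrong-value bias resistor — does not account for no output, hot component, oscillation, gain high
(B) alone accounts for all the evidence.

B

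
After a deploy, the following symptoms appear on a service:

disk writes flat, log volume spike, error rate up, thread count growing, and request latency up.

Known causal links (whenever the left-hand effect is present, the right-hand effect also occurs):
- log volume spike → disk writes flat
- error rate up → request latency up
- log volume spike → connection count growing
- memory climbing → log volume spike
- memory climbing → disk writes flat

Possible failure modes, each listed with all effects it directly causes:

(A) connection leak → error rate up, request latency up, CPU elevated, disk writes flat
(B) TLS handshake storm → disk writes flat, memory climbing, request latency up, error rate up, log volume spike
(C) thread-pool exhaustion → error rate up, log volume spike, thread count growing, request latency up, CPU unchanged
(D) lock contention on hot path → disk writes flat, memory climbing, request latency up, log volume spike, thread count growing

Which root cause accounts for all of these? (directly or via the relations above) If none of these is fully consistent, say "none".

C

Per-candidate check:
(A) connection leak — disk writes flat yes; log volume spike NO; error rate up yes; thread count growing NO; request latency up yes
(B) TLS handshake storm — disk writes flat yes; log volume spike yes; error rate up yes; thread count growing NO; request latency up yes
(C) thread-pool exhaustion — accounts for every observation (disk writes flat by log volume spike → disk writes flat)
(D) lock contention on hot path — disk writes flat yes; log volume spike yes; error rate up NO; thread count growing yes; request latency up yes
(C) alone accounts for all the evidence.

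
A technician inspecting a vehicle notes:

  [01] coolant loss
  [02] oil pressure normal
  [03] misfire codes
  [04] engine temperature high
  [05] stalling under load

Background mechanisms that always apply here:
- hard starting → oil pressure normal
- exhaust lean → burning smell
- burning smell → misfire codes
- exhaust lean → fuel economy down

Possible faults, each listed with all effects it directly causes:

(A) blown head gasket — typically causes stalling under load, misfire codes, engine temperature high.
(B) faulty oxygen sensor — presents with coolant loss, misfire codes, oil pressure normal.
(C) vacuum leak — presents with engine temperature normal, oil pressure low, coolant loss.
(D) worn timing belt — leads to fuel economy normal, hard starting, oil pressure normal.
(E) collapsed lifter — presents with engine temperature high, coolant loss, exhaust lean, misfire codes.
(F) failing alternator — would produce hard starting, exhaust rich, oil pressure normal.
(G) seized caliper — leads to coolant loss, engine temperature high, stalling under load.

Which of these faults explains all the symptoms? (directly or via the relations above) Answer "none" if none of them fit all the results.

none

Per-candidate check:
(A) blown head gasket — does not account for coolant loss, oil pressure normal
(B) faulty oxygen sensor — coolant loss ✓; oil pressure normal ✓; misfire codes ✓; engine temperature high ✗; stalling under load ✗
(C) vacuum leak — coolant loss ✓; oil pressure normal ✗; misfire codes ✗; engine temperature high ✗; stalling under load ✗
(D) worn timing belt — coolant loss ✗; oil pressure normal ✓; misfire codes ✗; engine temperature high ✗; stalling under load ✗
(E) collapsed lifter — does not account for oil pressure normal, stalling under load
(F) failing alternator — coolant loss ✗; oil pressure normal ✓; misfire codes ✗; engine temperature high ✗; stalling under load ✗
(G) seized caliper — coolant loss ✓; oil pressure normal ✗; misfire codes ✗; engine temperature high ✓; stalling under load ✓
No candidate is consistent with all observations.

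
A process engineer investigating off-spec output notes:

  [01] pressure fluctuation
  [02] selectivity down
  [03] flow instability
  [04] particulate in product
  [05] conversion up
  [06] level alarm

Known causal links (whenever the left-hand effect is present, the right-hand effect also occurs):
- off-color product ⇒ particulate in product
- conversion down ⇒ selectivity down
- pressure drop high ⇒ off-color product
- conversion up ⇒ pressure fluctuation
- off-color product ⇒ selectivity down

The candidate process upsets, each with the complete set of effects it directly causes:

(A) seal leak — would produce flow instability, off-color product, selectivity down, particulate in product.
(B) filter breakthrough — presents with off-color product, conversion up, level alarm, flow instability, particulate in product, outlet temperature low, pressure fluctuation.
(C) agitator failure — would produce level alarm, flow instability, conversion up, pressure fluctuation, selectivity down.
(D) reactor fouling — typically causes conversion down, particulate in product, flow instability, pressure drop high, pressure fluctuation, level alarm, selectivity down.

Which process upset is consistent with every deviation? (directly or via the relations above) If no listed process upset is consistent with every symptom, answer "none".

For each candidate, compare predicted effects to what was observed:
(A) seal leak — does not account for pressure fluctuation, conversion up, level alarm
(B) filter breakthrough — accounts for every observation (selectivity down via off-color product → selectivity down)
(C) agitator failure — does not account for particulate in product
(D) reactor fouling — pressure fluctuation +; selectivity down +; flow instability +; particulate in product +; conversion up -; level alarm +
(B) alone accounts for all the evidence.

B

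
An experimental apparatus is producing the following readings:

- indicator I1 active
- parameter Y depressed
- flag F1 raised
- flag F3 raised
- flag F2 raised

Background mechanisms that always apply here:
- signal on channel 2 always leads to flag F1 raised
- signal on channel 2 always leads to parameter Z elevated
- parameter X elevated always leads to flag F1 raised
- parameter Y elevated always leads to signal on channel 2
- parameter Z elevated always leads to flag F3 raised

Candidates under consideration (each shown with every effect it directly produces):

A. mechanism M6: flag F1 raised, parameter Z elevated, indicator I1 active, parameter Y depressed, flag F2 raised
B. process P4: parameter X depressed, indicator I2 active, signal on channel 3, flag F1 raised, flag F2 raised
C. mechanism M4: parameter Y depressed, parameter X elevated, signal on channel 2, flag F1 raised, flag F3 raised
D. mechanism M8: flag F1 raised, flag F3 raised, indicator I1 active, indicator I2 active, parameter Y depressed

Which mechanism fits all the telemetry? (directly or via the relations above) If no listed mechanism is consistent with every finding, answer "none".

A

For each candidate, compare predicted effects to what was observed:
(A) mechanism M6 — accounts for every observation (flag F3 raised by parameter Z elevated → flag F3 raised)
(B) process P4 — does not account for indicator I1 active, parameter Y depressed, flag F3 raised
(C) mechanism M4 — indicator I1 active miss; parameter Y depressed match; flag F1 raised match; flag F3 raised match; flag F2 raised miss
(D) mechanism M8 — indicator I1 active match; parameter Y depressed match; flag F1 raised match; flag F3 raised match; flag F2 raised miss
(A) alone accounts for all the evidence.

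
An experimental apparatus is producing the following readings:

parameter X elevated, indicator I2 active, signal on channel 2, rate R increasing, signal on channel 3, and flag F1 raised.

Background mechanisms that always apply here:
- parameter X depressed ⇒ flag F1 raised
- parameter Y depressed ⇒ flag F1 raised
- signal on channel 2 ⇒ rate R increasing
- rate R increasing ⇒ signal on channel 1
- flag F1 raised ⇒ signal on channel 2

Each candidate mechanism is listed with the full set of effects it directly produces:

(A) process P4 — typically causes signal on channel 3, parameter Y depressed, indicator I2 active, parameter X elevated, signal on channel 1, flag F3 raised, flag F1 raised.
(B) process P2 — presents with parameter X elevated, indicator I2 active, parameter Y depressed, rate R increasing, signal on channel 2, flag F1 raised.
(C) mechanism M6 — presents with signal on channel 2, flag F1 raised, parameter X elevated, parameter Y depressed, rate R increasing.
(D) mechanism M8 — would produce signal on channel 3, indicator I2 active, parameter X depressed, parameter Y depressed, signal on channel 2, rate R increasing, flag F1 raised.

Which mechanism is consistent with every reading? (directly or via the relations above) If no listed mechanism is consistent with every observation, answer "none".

A

For each candidate, compare predicted effects to what was observed:
(A) process P4 — parameter X elevated ✓; indicator I2 active ✓; signal on channel 2 ✓ (through flag F1 raised → signal on channel 2); rate R increasing ✓ (through flag F1 raised → signal on channel 2 → rate R increasing); signal on channel 3 ✓; flag F1 raised ✓
(B) process P2 — parameter X elevated ✓; indicator I2 active ✓; signal on channel 2 ✓; rate R increasing ✓; signal on channel 3 ✗; flag F1 raised ✓
(C) mechanism M6 — parameter X elevated ✓; indicator I2 active ✗; signal on channel 2 ✓; rate R increasing ✓; signal on channel 3 ✗; flag F1 raised ✓
(D) mechanism M8 — fails on parameter X elevated (predicts parameter X depressed, not parameter X elevated)
(A) alone accounts for all the evidence.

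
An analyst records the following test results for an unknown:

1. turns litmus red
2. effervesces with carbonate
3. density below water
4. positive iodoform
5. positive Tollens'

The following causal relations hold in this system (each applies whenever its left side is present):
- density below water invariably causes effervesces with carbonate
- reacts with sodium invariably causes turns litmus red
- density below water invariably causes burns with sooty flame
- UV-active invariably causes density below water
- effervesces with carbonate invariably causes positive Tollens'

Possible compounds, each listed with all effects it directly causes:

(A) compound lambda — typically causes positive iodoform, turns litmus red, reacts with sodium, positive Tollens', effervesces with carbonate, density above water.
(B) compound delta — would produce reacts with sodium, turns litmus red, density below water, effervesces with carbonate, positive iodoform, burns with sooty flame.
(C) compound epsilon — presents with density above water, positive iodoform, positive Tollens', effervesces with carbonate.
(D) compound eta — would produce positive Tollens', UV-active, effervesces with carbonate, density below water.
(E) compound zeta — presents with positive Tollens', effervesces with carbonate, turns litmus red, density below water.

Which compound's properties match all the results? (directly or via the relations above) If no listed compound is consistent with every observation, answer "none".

B

For each candidate, compare predicted effects to what was observed:
(A) compound lambda — turns litmus red ✓; effervesces with carbonate ✓; density below water ✗; positive iodoform ✓; positive Tollens' ✓
(B) compound delta — turns litmus red ✓; effervesces with carbonate ✓; density below water ✓; positive iodoform ✓; positive Tollens' ✓ (through effervesces with carbonate → positive Tollens')
(C) compound epsilon — fails on turns litmus red, density below water (predicts density above water, not density below water)
(D) compound eta — turns litmus red ✗; effervesces with carbonate ✓; density below water ✓; positive iodoform ✗; positive Tollens' ✓
(E) compound zeta — turns litmus red ✓; effervesces with carbonate ✓; density below water ✓; positive iodoform ✗; positive Tollens' ✓
(B) is the only candidate with no mismatches.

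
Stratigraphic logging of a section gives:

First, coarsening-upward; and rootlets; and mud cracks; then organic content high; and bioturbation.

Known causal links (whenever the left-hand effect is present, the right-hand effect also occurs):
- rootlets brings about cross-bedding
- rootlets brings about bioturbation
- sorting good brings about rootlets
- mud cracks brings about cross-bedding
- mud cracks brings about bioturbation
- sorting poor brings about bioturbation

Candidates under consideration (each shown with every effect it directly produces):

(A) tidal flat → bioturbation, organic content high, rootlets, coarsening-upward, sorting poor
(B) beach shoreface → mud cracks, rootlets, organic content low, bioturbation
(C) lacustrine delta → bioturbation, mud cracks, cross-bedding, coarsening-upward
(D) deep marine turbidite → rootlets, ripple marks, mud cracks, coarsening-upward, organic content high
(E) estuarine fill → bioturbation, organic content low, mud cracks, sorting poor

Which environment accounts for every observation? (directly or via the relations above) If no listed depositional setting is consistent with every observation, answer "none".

D

Per-candidate check:
(A) tidal flat — does not account for mud cracks
(B) beach shoreface — coarsening-upward NO; rootlets yes; mud cracks yes; organic content high NO; bioturbation yes
(C) lacustrine delta — coarsening-upward yes; rootlets NO; mud cracks yes; organic content high NO; bioturbation yes
(D) deep marine turbidite — coarsening-upward yes; rootlets yes; mud cracks yes; organic content high yes; bioturbation yes (by rootlets → bioturbation)
(E) estuarine fill — fails on coarsening-upward, rootlets, organic content high (predicts organic content low, not organic content high)
Only (D) is consistent with every observation.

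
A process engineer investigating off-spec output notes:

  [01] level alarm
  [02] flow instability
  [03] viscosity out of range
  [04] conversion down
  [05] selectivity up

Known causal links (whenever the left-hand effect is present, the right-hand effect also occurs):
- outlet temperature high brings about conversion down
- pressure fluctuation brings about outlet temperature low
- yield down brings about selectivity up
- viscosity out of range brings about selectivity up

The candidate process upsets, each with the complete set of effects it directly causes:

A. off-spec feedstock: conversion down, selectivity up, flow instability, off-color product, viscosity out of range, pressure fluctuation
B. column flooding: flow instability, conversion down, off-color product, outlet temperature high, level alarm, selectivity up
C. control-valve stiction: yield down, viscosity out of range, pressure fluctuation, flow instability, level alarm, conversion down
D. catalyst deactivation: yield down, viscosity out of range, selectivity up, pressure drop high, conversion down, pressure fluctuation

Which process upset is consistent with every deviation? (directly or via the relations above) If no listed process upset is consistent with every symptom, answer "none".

C

Testing each hypothesis:
(A) off-spec feedstock — level alarm -; flow instability +; viscosity out of range +; conversion down +; selectivity up +
(B) column flooding — does not account for viscosity out of range
(C) control-valve stiction — level alarm +; flow instability +; viscosity out of range +; conversion down +; selectivity up + (by viscosity out of range → selectivity up)
(D) catalyst deactivation — level alarm -; flow instability -; viscosity out of range +; conversion down +; selectivity up +
Only (C) is consistent with every observation.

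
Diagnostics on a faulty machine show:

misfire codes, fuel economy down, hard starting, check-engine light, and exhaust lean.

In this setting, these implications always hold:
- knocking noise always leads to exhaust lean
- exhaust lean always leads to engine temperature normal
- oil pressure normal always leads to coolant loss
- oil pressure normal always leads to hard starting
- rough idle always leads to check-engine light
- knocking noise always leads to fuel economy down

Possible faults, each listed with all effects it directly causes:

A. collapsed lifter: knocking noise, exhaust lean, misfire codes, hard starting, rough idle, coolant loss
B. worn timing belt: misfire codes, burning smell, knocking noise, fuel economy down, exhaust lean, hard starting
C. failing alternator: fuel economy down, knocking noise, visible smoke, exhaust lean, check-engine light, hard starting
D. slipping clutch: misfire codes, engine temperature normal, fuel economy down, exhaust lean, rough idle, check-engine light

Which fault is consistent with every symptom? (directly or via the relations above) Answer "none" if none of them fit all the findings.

Checking each candidate against the observations:
(A) collapsed lifter — accounts for every observation (fuel economy down via knocking noise → fuel economy down)
(B) worn timing belt — misfire codes +; fuel economy down +; hard starting +; check-engine light -; exhaust lean +
(C) failing alternator — does not account for misfire codes
(D) slipping clutch — does not account for hard starting
Only (A) is consistent with every observation.

A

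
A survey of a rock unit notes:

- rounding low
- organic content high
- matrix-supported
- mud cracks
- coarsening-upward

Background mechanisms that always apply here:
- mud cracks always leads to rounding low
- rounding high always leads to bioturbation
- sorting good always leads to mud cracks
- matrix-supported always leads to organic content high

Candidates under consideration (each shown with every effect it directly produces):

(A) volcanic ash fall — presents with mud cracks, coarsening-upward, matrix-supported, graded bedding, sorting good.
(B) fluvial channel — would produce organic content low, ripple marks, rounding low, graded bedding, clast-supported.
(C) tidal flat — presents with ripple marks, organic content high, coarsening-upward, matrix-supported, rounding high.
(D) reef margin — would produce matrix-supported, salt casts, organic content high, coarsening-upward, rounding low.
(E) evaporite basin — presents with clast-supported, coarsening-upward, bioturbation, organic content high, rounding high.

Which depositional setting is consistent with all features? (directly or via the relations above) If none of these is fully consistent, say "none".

A

Testing each hypothesis:
(A) volcanic ash fall — rounding low match (by mud cracks → rounding low); organic content high match (by matrix-supported → organic content high); matrix-supported match; mud cracks match; coarsening-upward match
(B) fluvial channel — fails on organic content high, matrix-supported, mud cracks, coarsening-upward (predicts organic content low, not organic content high; predicts clast-supported, not matrix-supported)
(C) tidal flat — rounding low miss; organic content high match; matrix-supported match; mud cracks miss; coarsening-upward match
(D) reef margin — rounding low match; organic content high match; matrix-supported match; mud cracks miss; coarsening-upward match
(E) evaporite basin — fails on rounding low, matrix-supported, mud cracks (predicts rounding high, not rounding low; predicts clast-supported, not matrix-supported)
(A) alone accounts for all the evidence.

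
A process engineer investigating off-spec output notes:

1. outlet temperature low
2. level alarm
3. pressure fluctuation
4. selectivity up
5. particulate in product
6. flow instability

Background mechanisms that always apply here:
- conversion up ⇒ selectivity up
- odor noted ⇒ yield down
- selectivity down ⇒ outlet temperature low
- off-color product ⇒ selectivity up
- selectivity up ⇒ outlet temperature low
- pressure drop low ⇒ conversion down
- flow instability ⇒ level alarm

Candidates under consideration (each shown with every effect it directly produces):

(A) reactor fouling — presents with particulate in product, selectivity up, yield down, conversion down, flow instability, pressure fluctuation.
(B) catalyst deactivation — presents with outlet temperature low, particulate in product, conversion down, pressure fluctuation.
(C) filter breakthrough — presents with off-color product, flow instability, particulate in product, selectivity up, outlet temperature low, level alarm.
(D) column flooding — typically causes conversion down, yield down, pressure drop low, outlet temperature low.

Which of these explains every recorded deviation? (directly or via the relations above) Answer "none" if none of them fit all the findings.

A

Per-candidate check:
(A) reactor fouling — outlet temperature low + (via selectivity up → outlet temperature low); level alarm + (via flow instability → level alarm); pressure fluctuation +; selectivity up +; particulate in product +; flow instability +
(B) catalyst deactivation — outlet temperature low +; level alarm -; pressure fluctuation +; selectivity up -; particulate in product +; flow instability -
(C) filter breakthrough — does not account for pressure fluctuation
(D) column flooding — outlet temperature low +; level alarm -; pressure fluctuation -; selectivity up -; particulate in product -; flow instability -
Only (A) is consistent with every observation.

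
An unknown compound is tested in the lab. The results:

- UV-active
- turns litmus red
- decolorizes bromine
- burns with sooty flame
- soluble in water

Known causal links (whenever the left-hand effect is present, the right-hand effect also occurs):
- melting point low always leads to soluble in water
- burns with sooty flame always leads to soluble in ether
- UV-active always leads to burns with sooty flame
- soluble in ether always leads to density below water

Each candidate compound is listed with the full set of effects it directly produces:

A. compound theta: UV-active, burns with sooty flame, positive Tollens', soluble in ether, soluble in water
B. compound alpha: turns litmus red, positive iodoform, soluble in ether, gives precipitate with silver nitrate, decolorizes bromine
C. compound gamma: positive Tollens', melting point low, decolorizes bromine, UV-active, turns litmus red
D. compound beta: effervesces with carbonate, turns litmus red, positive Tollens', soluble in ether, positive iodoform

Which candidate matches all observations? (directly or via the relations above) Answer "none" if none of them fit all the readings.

Per-candidate check:
(A) compound theta — UV-active +; turns litmus red -; decolorizes bromine -; burns with sooty flame +; soluble in water +
(B) compound alpha — UV-active -; turns litmus red +; decolorizes bromine +; burns with sooty flame -; soluble in water -
(C) compound gamma — UV-active +; turns litmus red +; decolorizes bromine +; burns with sooty flame + (by UV-active → burns with sooty flame); soluble in water + (by melting point low → soluble in water)
(D) compound beta — does not account for UV-active, decolorizes bromine, burns with sooty flame, soluble in water
Only (C) is consistent with every observation.

C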